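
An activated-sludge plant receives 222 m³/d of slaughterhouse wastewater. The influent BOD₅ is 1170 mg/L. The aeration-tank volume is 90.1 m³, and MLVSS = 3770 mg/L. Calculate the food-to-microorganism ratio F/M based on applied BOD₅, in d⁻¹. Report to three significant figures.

F/M ≈ 0.765 d⁻¹

Food-to-microorganism ratio F/M = Q S₀ / (V X) = 222 × 1170 / (90.10 × 3770) = 0.7647 d⁻¹.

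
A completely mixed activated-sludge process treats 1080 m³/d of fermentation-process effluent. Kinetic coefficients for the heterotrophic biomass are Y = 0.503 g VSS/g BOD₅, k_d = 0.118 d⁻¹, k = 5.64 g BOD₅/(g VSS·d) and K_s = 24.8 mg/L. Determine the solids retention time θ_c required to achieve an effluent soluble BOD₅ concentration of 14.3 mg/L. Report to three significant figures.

From 1/θ_c = Y·k·S/(K_s + S) − k_d: Y·k·S/(K_s+S) = 0.503 × 5.64 × 14.3 / (24.8 + 14.3) = 1.038 d⁻¹.
θ_c = 1/(μ − k_d) = 1/(1.038 − 0.118) = 1/0.9195 = 1.087 d.

θ_c ≈ 1.09 d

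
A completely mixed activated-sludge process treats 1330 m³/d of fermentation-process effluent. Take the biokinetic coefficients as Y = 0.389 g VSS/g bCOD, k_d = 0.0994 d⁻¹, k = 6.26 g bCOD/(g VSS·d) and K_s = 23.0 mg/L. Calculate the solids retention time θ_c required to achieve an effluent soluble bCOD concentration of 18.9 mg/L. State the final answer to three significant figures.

From 1/θ_c = Y·k·S/(K_s + S) − k_d: Y·k·S/(K_s+S) = 0.389 × 6.26 × 18.9 / (23.0 + 18.9) = 1.098 d⁻¹.
θ_c = 1/(μ − k_d) = 1/(1.098 − 0.0994) = 1/0.9990 = 1.001 d.

θ_c ≈ 1.00 d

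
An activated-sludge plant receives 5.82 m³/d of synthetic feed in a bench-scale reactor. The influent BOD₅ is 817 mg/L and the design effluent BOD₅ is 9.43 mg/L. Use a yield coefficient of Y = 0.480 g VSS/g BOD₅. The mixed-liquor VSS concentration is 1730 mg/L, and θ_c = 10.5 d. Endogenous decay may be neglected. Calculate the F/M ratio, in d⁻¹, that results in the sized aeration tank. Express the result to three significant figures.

F/M ≈ 0.201 d⁻¹

With k_d = 0 the design equation reduces to V = Y Q (S₀−S) θ_c / X = 0.480 × 5.82 × (817 − 9.43) × 10.5 / 1730 = 13.69 m³.
F/M = applied load / biomass = Q·S₀/(V·X) = 5.82 × 817 / (13.69 × 1730) = 0.2007 d⁻¹.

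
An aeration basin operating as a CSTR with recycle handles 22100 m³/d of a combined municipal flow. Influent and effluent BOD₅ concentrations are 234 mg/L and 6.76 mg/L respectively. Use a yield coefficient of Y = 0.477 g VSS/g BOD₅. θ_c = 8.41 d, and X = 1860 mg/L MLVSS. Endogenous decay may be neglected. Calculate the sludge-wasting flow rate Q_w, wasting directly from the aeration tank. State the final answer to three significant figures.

With k_d = 0 the design equation reduces to V = Y Q (S₀−S) θ_c / X = 0.477 × 22100 × (234 − 6.76) × 8.41 / 1860 = 10831 m³.
For wasting at MLVSS concentration, Q_w = V/θ_c = 10831/8.41 = 1288 m³/d.

Q_w ≈ 1290 m³/d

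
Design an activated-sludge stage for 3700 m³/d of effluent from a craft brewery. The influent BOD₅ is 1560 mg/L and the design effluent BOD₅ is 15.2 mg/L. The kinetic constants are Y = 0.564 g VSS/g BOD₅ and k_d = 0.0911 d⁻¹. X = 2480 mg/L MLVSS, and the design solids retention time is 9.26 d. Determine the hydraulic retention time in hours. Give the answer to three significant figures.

Steady-state biomass mass balance: V·X·(1 + k_d·θ_c) = Y·Q·(S₀ − S)·θ_c, so V = 0.564 × 3700 × (1560 − 15.2) × 9.26 / [2480 × (1 + 0.0911 × 9.26)] = 2.99×10^7 / 4572 = 6529 m³.
Hydraulic retention time τ = V/Q = 6529 / 3700 = 1.765 d = 42.35 h.

τ ≈ 42.4 h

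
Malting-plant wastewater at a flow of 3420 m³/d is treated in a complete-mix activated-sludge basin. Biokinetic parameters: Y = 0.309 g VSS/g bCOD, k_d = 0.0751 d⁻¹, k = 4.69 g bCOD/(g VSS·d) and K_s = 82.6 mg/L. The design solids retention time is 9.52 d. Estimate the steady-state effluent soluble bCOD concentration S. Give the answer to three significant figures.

Effluent substrate depends only on kinetics and SRT: S = K_s(1 + k_d θ_c) / [θ_c(Yk − k_d) − 1] = 82.6 × (1 + 0.0751 × 9.52) / [9.52 × (0.309 × 4.69 − 0.0751) − 1] = 141.7 / 12.08 = 11.72 mg/L.

S ≈ 11.7 mg/L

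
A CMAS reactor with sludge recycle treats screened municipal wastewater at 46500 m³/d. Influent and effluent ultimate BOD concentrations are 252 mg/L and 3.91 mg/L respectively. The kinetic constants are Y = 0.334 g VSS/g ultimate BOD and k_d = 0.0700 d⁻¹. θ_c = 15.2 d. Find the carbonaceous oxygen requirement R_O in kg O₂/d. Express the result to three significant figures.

The observed yield is Y_obs = Y/(1 + k_d·θ_c) = 0.334 / (1 + 0.0700 × 15.2) = 0.334 / 2.064 = 0.1618 g VSS per g ultimate BOD removed.
Mass of ultimate BOD removed per day: Q(S₀ − S) = 46500 × 248.1 g/m³ = 11536 kg/d.
P_X = Y_obs·Q·(S₀ − S) = 0.1618 × 11536 = 1867 kg VSS/d.
Carbonaceous O₂ demand = substrate oxidised − cell-mass equivalent = 11536 − 1.42 × 1867 = 8885 kg O₂/d.

R_O ≈ 8890 kg O₂/d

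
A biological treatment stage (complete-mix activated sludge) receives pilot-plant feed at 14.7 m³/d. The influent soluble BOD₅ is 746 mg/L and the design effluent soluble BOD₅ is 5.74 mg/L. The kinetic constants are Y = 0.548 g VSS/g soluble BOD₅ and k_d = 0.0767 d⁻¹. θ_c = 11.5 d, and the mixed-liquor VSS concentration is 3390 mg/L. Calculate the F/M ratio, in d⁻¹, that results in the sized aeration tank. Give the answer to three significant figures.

F/M ≈ 0.301 d⁻¹

Steady-state biomass mass balance: V·X·(1 + k_d·θ_c) = Y·Q·(S₀ − S)·θ_c, so V = 0.548 × 14.7 × (746 − 5.74) × 11.5 / [3390 × (1 + 0.0767 × 11.5)] = 6.86×10^4 / 6380 = 10.75 m³.
Food-to-microorganism ratio F/M = Q S₀ / (V X) = 14.7 × 746 / (10.75 × 3390) = 0.3010 d⁻¹.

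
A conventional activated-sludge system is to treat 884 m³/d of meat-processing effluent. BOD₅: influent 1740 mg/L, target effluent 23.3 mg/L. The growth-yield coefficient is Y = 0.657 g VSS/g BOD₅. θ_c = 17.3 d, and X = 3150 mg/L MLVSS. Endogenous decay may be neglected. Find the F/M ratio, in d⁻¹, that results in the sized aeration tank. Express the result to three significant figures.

F/M ≈ 0.0892 d⁻¹

V·X = Y·Q·ΔS·θ_c gives V = 0.657 × 884 × (1740 − 23.3) × 17.3 / 3150 = 5476 m³.
Food-to-microorganism ratio F/M = Q S₀ / (V X) = 884 × 1740 / (5476 × 3150) = 0.08918 d⁻¹.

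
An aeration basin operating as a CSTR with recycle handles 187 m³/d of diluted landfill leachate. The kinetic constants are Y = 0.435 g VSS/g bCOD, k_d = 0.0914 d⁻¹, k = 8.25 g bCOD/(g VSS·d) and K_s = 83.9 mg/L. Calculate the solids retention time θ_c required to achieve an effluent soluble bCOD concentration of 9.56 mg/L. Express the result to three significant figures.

θ_c ≈ 3.63 d

At the target effluent, Y k S/(K_s+S) = 0.435×8.25×9.56/93.46 = 0.3671 d⁻¹.
1/θ_c = 0.3671 − 0.0914 = 0.2757 d⁻¹, so θ_c = 3.627 d.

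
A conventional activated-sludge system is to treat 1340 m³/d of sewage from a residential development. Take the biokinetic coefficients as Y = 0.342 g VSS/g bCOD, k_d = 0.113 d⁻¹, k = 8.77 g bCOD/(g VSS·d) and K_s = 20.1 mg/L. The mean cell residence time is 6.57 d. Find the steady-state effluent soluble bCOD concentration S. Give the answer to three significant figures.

From the Monod/SRT balance for a CMAS, S = K_s·(1+k_d θ_c)/[θ_c·(Y k − k_d) − 1] = 20.1 × (1 + 0.113 × 6.57) / [6.57 × (0.342 × 8.77 − 0.113) − 1] = 35.02 / 17.96 = 1.950 mg/L.

S ≈ 1.95 mg/L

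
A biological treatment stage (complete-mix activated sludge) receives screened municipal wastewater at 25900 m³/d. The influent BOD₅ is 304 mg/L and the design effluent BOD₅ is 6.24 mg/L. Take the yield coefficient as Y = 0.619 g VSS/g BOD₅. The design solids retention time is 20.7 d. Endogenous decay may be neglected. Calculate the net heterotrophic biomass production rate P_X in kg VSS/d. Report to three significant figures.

With endogenous decay neglected, the observed yield equals the true yield: Y_obs = Y = 0.619 g VSS/g BOD₅.
ΔS = 304 − 6.24 = 297.8 mg/L, so the substrate removal rate is 25900 × 297.8/1000 = 7712 kg BOD₅/d.
So the net sludge growth is P_X = 0.6190 × 7712 = 4774 kg VSS/d.

P_X ≈ 4770 kg VSS/d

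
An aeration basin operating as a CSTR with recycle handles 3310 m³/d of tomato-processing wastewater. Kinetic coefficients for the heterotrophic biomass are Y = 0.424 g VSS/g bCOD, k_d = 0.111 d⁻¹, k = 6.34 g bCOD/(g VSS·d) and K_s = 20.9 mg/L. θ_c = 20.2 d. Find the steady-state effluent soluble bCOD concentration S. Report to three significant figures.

S ≈ 1.33 mg/L

For a completely mixed reactor with recycle the Lawrence–McCarty relation gives S = K_s·(1 + k_d·θ_c) / [θ_c·(Y·k − k_d) − 1] = 20.9 × (1 + 0.111 × 20.2) / [20.2 × (0.424 × 6.34 − 0.111) − 1] = 67.76 / 51.06 = 1.327 mg/L.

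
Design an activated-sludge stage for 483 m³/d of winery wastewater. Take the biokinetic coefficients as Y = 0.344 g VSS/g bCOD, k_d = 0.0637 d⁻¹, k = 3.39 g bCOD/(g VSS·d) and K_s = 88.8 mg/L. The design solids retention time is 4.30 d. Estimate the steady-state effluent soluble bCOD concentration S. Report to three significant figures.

Effluent substrate depends only on kinetics and SRT: S = K_s(1 + k_d θ_c) / [θ_c(Yk − k_d) − 1] = 88.8 × (1 + 0.0637 × 4.30) / [4.30 × (0.344 × 3.39 − 0.0637) − 1] = 113.1 / 3.741 = 30.24 mg/L.

S ≈ 30.2 mg/L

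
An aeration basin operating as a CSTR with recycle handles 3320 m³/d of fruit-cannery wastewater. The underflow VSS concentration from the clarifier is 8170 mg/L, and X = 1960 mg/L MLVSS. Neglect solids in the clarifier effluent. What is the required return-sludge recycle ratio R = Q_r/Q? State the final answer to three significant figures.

R = Q_r/Q = X/(X_r − X) = 1960 / (8170 − 1960) = 0.3156.

R ≈ 0.316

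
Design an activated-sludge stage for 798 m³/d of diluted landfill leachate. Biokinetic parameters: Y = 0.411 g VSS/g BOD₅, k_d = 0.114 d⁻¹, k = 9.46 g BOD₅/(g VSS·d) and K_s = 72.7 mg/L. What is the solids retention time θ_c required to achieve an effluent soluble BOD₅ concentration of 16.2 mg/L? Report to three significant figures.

θ_c ≈ 1.68 d

At the target effluent, Y k S/(K_s+S) = 0.411×9.46×16.2/88.90 = 0.7085 d⁻¹.
Then 1/θ_c = μ − k_d = 0.7085 − 0.114 = 0.5945 d⁻¹, giving θ_c = 1.682 d.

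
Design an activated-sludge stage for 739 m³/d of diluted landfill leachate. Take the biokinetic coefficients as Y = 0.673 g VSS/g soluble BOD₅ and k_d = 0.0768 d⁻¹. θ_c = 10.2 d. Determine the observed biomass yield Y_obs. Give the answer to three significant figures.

Y_obs ≈ 0.377 g VSS/g soluble BOD₅

The observed yield is Y_obs = Y/(1 + k_d·θ_c) = 0.673 / (1 + 0.0768 × 10.2) = 0.673 / 1.783 = 0.3774 g VSS per g soluble BOD₅ removed.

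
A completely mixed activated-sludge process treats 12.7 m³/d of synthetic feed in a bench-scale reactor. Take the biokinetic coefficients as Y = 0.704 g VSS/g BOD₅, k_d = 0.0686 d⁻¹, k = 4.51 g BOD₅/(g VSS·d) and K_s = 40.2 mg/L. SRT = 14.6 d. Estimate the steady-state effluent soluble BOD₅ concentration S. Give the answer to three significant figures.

S ≈ 1.81 mg/L

Effluent substrate depends only on kinetics and SRT: S = K_s(1 + k_d θ_c) / [θ_c(Yk − k_d) − 1] = 40.2 × (1 + 0.0686 × 14.6) / [14.6 × (0.704 × 4.51 − 0.0686) − 1] = 80.46 / 44.35 = 1.814 mg/L.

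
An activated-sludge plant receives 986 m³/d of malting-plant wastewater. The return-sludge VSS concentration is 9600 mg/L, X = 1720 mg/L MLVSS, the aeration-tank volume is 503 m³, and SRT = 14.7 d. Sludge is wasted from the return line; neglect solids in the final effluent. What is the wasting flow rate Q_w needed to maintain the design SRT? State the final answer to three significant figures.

Q_w ≈ 6.13 m³/d

Wasting from the return line (neglecting effluent solids): Q_w = V·X / (θ_c·X_r) = 503.0 × 1720 / (14.7 × 9600) = 6.131 m³/d.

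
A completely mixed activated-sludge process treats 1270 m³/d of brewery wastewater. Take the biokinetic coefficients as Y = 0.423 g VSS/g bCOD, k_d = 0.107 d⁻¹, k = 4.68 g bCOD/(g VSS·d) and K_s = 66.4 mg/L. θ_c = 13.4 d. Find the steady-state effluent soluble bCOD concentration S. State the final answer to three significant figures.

S ≈ 6.71 mg/L

From the Monod/SRT balance for a CMAS, S = K_s·(1+k_d θ_c)/[θ_c·(Y k − k_d) − 1] = 66.4 × (1 + 0.107 × 13.4) / [13.4 × (0.423 × 4.68 − 0.107) − 1] = 161.6 / 24.09 = 6.707 mg/L.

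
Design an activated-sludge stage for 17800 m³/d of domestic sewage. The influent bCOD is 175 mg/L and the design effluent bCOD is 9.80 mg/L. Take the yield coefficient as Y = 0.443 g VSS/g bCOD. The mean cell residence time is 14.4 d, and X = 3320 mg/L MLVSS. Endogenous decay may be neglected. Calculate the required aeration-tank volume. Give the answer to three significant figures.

V ≈ 5650 m³

V·X = Y·Q·ΔS·θ_c gives V = 0.443 × 17800 × (175 − 9.80) × 14.4 / 3320 = 5650 m³.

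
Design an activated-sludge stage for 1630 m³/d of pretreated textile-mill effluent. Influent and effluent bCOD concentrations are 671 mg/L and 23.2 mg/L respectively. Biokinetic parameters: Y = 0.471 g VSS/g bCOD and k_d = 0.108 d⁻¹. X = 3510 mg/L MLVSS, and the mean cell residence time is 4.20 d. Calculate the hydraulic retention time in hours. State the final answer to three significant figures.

Steady-state biomass mass balance: V·X·(1 + k_d·θ_c) = Y·Q·(S₀ − S)·θ_c, so V = 0.471 × 1630 × (671 − 23.2) × 4.20 / [3510 × (1 + 0.108 × 4.20)] = 2.09×10^6 / 5102 = 409.4 m³.
HRT = V/Q = 409.4 m³ / 1630 m³·d⁻¹ = 0.2512 d × 24 = 6.028 h.

τ ≈ 6.03 h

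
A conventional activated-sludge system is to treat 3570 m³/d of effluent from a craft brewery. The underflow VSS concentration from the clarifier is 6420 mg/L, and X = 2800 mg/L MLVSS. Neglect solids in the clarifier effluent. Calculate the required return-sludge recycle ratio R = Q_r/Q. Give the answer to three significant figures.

R ≈ 0.773

Solids balance on the clarifier gives (1+R)X = R·X_r, so R = X/(X_r − X) = 2800 / (6420 − 2800) = 0.7735.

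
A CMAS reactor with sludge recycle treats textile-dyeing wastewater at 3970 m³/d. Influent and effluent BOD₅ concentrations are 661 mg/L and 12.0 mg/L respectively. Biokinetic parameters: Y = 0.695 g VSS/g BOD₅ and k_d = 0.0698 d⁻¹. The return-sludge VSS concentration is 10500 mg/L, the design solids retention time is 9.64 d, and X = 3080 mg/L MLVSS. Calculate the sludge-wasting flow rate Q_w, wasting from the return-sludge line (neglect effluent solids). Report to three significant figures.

Q_w ≈ 102 m³/d

Rearranging the biomass balance for a CMAS with decay, V = Y·Q·ΔS·θ_c / [X·(1+k_d θ_c)] = 0.695 × 3970 × (661 − 12.0) × 9.64 / [3080 × (1 + 0.0698 × 9.64)] = 1.73×10^7 / 5152 = 3350 m³.
Wasting from the return line (neglecting effluent solids): Q_w = V·X / (θ_c·X_r) = 3350 × 3080 / (9.64 × 10500) = 101.9 m³/d.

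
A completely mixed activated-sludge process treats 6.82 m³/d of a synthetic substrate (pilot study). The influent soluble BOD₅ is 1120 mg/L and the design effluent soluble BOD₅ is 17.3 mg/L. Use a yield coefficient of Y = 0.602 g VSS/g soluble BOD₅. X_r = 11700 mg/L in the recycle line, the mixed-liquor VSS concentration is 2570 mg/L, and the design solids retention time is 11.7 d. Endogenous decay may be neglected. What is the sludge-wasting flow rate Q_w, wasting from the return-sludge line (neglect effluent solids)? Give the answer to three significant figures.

Q_w ≈ 0.387 m³/d

Biomass mass balance (decay neglected): V·X = Y·Q·(S₀ − S)·θ_c, so V = 0.602 × 6.82 × (1120 − 17.3) × 11.7 / 2570 = 20.61 m³.
Q_w = (V·X)/(θ_c X_r) = 20.61 × 2570 / (11.7 × 11700) = 0.3869 m³/d.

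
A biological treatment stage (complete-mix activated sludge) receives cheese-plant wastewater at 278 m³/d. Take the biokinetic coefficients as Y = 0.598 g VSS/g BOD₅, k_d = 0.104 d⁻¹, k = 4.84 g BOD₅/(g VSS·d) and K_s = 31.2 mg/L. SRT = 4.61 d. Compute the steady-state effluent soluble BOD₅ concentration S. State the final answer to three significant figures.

S ≈ 3.89 mg/L

From the Monod/SRT balance for a CMAS, S = K_s·(1+k_d θ_c)/[θ_c·(Y k − k_d) − 1] = 31.2 × (1 + 0.104 × 4.61) / [4.61 × (0.598 × 4.84 − 0.104) − 1] = 46.16 / 11.86 = 3.891 mg/L.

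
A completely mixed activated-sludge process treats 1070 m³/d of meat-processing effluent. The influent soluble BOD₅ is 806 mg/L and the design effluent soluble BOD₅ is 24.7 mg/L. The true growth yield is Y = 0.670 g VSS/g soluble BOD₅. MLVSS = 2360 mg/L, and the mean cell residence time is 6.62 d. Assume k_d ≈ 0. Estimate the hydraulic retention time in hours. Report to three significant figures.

V·X = Y·Q·ΔS·θ_c gives V = 0.670 × 1070 × (806 − 24.7) × 6.62 / 2360 = 1571 m³.
HRT = V/Q = 1571 m³ / 1070 m³·d⁻¹ = 1.468 d × 24 = 35.24 h.

τ ≈ 35.2 h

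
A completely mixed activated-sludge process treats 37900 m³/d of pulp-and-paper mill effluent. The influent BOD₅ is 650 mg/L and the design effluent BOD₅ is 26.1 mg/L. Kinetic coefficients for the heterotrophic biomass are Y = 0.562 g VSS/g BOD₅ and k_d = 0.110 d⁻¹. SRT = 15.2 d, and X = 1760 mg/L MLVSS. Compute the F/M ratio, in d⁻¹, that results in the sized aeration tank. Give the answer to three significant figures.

From the SRT design equation V = Y Q (S₀−S) θ_c / [X (1 + k_d θ_c)] = 0.562 × 37900 × (650 − 26.1) × 15.2 / [1760 × (1 + 0.110 × 15.2)] = 2.02×10^8 / 4703 = 42952 m³.
F/M = Q·S₀ / (V·X) = 37900 × 650 / (42952 × 1760) = 0.3259 g BOD₅·(g VSS·d)⁻¹.

F/M ≈ 0.326 d⁻¹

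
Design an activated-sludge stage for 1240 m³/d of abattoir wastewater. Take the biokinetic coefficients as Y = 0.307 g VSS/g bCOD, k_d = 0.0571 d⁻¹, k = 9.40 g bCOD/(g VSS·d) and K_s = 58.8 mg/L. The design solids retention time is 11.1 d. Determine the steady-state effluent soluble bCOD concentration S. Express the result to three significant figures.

From the Monod/SRT balance for a CMAS, S = K_s·(1+k_d θ_c)/[θ_c·(Y k − k_d) − 1] = 58.8 × (1 + 0.0571 × 11.1) / [11.1 × (0.307 × 9.40 − 0.0571) − 1] = 96.07 / 30.40 = 3.160 mg/L.

S ≈ 3.16 mg/L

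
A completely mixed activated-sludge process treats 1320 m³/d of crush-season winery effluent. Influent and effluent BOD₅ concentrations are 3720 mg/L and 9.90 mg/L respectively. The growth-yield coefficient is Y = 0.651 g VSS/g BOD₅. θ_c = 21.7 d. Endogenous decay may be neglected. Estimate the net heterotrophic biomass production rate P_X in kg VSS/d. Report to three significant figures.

With endogenous decay neglected, the observed yield equals the true yield: Y_obs = Y = 0.651 g VSS/g BOD₅.
Mass of BOD₅ removed per day: Q(S₀ − S) = 1320 × 3710 g/m³ = 4897 kg/d.
P_X = Y_obs · Q(S₀ − S) = 0.6510 × 4897 = 3188 kg VSS/d.

P_X ≈ 3190 kg VSS/d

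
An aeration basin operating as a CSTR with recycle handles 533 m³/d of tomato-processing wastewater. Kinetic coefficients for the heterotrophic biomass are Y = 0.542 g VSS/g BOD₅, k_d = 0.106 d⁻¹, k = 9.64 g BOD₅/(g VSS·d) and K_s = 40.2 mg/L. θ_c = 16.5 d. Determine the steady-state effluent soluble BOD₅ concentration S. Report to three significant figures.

Effluent substrate depends only on kinetics and SRT: S = K_s(1 + k_d θ_c) / [θ_c(Yk − k_d) − 1] = 40.2 × (1 + 0.106 × 16.5) / [16.5 × (0.542 × 9.64 − 0.106) − 1] = 110.5 / 83.46 = 1.324 mg/L.

S ≈ 1.32 mg/L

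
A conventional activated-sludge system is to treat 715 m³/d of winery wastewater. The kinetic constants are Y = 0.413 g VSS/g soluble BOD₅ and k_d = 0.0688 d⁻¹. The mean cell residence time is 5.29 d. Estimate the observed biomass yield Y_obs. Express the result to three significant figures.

Y_obs ≈ 0.303 g VSS/g soluble BOD₅

Observed yield with endogenous decay: Y_obs = Y / (1 + k_d·θ_c) = 0.413 / (1 + 0.0688 × 5.29) = 0.413 / 1.364 = 0.3028 g VSS/g soluble BOD₅.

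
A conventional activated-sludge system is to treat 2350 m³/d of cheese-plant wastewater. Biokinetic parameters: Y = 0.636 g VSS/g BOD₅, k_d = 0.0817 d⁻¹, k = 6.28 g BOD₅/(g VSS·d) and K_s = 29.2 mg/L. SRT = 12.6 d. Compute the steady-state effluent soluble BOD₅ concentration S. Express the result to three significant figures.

For a completely mixed reactor with recycle the Lawrence–McCarty relation gives S = K_s·(1 + k_d·θ_c) / [θ_c·(Y·k − k_d) − 1] = 29.2 × (1 + 0.0817 × 12.6) / [12.6 × (0.636 × 6.28 − 0.0817) − 1] = 59.26 / 48.30 = 1.227 mg/L.

S ≈ 1.23 mg/L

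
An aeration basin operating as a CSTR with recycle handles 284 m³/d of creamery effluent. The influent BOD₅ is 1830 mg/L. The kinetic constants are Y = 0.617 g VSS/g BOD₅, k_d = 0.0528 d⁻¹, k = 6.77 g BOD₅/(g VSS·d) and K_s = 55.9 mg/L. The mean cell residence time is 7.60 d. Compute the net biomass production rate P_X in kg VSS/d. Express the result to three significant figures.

For a completely mixed reactor with recycle the Lawrence–McCarty relation gives S = K_s·(1 + k_d·θ_c) / [θ_c·(Y·k − k_d) − 1] = 55.9 × (1 + 0.0528 × 7.60) / [7.60 × (0.617 × 6.77 − 0.0528) − 1] = 78.33 / 30.34 = 2.581 mg/L.
Y_obs = Y / (1 + k_d θ_c) = 0.617 / (1 + 0.0528 × 7.60) = 0.617 / 1.401 = 0.4403.
Q·(S₀ − S) = 284 × (1830 − 2.58) × 10⁻³ = 519.0 kg/d removed.
So the net sludge growth is P_X = 0.4403 × 519.0 = 228.5 kg VSS/d.

P_X ≈ 229 kg VSS/d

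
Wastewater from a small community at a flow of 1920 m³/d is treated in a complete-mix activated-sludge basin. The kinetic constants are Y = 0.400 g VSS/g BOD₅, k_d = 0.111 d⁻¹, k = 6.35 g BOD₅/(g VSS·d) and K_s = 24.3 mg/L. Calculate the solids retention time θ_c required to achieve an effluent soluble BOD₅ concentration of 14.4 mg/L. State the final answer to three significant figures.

θ_c ≈ 1.20 d

Specific growth rate at S = 14.4 mg/L: μ = YkS/(K_s+S) = 0.400·6.35·14.4/(24.3+14.4) = 0.9451 d⁻¹.
θ_c = 1/(μ − k_d) = 1/(0.9451 − 0.111) = 1/0.8341 = 1.199 d.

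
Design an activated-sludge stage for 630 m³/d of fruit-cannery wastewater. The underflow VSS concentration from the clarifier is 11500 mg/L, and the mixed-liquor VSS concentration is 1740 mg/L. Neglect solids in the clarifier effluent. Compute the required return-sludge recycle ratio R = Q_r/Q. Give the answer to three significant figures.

R ≈ 0.178

Solids balance on the clarifier gives (1+R)X = R·X_r, so R = X/(X_r − X) = 1740 / (11500 − 1740) = 0.1783.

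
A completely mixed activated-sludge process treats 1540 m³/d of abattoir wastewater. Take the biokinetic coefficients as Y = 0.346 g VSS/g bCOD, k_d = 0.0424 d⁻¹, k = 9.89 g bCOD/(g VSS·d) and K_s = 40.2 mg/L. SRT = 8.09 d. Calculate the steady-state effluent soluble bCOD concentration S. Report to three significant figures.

S ≈ 2.05 mg/L

Effluent substrate depends only on kinetics and SRT: S = K_s(1 + k_d θ_c) / [θ_c(Yk − k_d) − 1] = 40.2 × (1 + 0.0424 × 8.09) / [8.09 × (0.346 × 9.89 − 0.0424) − 1] = 53.99 / 26.34 = 2.050 mg/L.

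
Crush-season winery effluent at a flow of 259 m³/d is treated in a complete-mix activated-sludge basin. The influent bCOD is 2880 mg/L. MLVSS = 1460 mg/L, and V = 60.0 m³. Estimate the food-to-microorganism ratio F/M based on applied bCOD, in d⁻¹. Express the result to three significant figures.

Food-to-microorganism ratio F/M = Q S₀ / (V X) = 259 × 2880 / (60.00 × 1460) = 8.515 d⁻¹.

F/M ≈ 8.52 d⁻¹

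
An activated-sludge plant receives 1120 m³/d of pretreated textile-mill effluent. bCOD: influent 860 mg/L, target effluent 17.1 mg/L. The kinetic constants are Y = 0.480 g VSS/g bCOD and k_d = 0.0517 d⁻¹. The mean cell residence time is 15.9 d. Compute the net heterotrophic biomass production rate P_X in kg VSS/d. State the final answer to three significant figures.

The observed yield is Y_obs = Y/(1 + k_d·θ_c) = 0.480 / (1 + 0.0517 × 15.9) = 0.480 / 1.822 = 0.2634 g VSS per g bCOD removed.
Q·(S₀ − S) = 1120 × (860 − 17.1) × 10⁻³ = 944.0 kg/d removed.
Net biomass production P_X = Y_obs × Q·(S₀ − S) = 0.2634 × 944.0 = 248.7 kg VSS/d.

P_X ≈ 249 kg VSS/d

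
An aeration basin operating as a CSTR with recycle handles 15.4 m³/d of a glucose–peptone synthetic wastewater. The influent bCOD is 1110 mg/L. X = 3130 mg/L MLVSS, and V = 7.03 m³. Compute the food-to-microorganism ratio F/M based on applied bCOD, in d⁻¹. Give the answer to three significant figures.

F/M = Q·S₀ / (V·X) = 15.4 × 1110 / (7.030 × 3130) = 0.7769 g bCOD·(g VSS·d)⁻¹.

F/M ≈ 0.777 d⁻¹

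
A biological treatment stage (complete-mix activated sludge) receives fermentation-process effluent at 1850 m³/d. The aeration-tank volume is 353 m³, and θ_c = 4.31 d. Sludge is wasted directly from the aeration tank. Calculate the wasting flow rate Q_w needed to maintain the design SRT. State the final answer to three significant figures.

For wasting at MLVSS concentration, Q_w = V/θ_c = 353.0/4.31 = 81.90 m³/d.

Q_w ≈ 81.9 m³/d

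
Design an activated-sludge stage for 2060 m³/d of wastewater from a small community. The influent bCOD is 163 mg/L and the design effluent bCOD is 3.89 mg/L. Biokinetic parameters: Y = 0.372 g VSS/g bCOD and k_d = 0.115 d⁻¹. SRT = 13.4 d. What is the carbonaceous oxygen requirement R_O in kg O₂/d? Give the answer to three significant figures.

Correct the yield for decay: Y_obs = Y/(1 + k_d θ_c) = 0.372 / (1 + 0.115 × 13.4) = 0.372 / 2.541 = 0.1464.
Mass of bCOD removed per day: Q(S₀ − S) = 2060 × 159.1 g/m³ = 327.8 kg/d.
Biomass synthesised: P_X = Y_obs × 327.8 = 47.98 kg VSS/d.
R_O = Q·(S₀ − S) − 1.42·P_X = 327.8 − 1.42 × 47.98 = 259.6 kg O₂/d.

R_O ≈ 260 kg O₂/d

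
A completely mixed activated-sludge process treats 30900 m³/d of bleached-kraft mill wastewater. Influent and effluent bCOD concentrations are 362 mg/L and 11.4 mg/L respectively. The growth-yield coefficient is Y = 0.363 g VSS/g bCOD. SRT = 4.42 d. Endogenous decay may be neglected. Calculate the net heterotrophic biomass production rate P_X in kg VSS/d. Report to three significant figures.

With endogenous decay neglected, the observed yield equals the true yield: Y_obs = Y = 0.363 g VSS/g bCOD.
ΔS = 362 − 11.4 = 350.6 mg/L, so the substrate removal rate is 30900 × 350.6/1000 = 10834 kg bCOD/d.
So the net sludge growth is P_X = 0.3630 × 10834 = 3933 kg VSS/d.

P_X ≈ 3930 kg VSS/d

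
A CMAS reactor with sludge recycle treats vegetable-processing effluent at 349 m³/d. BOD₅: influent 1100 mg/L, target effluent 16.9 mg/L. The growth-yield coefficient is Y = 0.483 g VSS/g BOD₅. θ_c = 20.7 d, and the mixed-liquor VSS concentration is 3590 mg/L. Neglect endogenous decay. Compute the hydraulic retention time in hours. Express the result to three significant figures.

τ ≈ 72.4 h

Biomass mass balance (decay neglected): V·X = Y·Q·(S₀ − S)·θ_c, so V = 0.483 × 349 × (1100 − 16.9) × 20.7 / 3590 = 1053 m³.
τ = V/Q = 1053/349 = 3.016 d, or 72.39 h.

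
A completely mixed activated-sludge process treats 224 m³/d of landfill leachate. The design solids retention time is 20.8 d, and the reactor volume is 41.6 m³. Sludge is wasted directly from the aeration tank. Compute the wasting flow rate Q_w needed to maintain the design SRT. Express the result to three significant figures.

Q_w ≈ 2.00 m³/d

For wasting at MLVSS concentration, Q_w = V/θ_c = 41.60/20.8 = 2.000 m³/d.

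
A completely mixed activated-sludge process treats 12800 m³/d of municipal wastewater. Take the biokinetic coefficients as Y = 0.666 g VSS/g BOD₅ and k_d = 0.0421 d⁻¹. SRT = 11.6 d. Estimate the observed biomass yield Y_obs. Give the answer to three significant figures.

Y_obs ≈ 0.447 g VSS/g BOD₅

Y_obs = Y / (1 + k_d θ_c) = 0.666 / (1 + 0.0421 × 11.6) = 0.666 / 1.488 = 0.4475.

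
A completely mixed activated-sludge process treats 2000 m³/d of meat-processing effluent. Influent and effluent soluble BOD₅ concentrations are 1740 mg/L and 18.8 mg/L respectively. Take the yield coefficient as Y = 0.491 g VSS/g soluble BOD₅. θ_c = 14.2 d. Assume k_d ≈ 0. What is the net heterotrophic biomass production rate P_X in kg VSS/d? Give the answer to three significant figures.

P_X ≈ 1690 kg VSS/d

With endogenous decay neglected, the observed yield equals the true yield: Y_obs = Y = 0.491 g VSS/g soluble BOD₅.
Substrate removed = Q·(S₀ − S) = 2000 m³/d × (1740 − 18.8) g/m³ = 3.44×10^6 g/d = 3442 kg/d.
So the net sludge growth is P_X = 0.4910 × 3442 = 1690 kg VSS/d.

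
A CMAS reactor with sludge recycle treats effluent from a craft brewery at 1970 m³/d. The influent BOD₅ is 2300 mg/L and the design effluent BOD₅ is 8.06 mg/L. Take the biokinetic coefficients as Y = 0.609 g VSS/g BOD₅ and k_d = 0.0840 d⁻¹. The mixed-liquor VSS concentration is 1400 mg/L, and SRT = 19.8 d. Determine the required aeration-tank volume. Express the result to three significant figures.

V ≈ 14600 m³

From the SRT design equation V = Y Q (S₀−S) θ_c / [X (1 + k_d θ_c)] = 0.609 × 1970 × (2300 − 8.06) × 19.8 / [1400 × (1 + 0.0840 × 19.8)] = 5.44×10^7 / 3728 = 14602 m³.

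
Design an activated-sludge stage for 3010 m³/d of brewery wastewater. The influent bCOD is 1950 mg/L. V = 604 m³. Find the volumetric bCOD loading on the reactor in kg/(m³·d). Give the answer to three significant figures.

L_v ≈ 9.72 kg bCOD/(m³·d)

Volumetric loading L_v = Q·S₀ / V = 3010 × 1950 g/m³ / 604.0 m³ = 9718 g/(m³·d) = 9.718 kg bCOD/(m³·d).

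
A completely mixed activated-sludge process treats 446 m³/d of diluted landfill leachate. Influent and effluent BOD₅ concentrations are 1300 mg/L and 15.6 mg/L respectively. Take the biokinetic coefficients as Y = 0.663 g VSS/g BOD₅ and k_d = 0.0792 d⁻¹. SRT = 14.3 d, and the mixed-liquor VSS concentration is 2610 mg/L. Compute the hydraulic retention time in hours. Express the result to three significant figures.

Rearranging the biomass balance for a CMAS with decay, V = Y·Q·ΔS·θ_c / [X·(1+k_d θ_c)] = 0.663 × 446 × (1300 − 15.6) × 14.3 / [2610 × (1 + 0.0792 × 14.3)] = 5.43×10^6 / 5566 = 975.8 m³.
HRT = V/Q = 975.8 m³ / 446 m³·d⁻¹ = 2.188 d × 24 = 52.51 h.

τ ≈ 52.5 h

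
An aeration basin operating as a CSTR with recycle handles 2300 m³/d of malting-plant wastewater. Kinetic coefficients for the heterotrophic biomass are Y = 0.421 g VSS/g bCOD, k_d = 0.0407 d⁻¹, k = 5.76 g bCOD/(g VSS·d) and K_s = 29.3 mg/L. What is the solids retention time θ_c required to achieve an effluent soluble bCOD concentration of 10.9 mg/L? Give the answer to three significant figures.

Specific growth rate at S = 10.9 mg/L: μ = YkS/(K_s+S) = 0.421·5.76·10.9/(29.3+10.9) = 0.6575 d⁻¹.
θ_c = 1/(μ − k_d) = 1/(0.6575 − 0.0407) = 1/0.6168 = 1.621 d.

θ_c ≈ 1.62 d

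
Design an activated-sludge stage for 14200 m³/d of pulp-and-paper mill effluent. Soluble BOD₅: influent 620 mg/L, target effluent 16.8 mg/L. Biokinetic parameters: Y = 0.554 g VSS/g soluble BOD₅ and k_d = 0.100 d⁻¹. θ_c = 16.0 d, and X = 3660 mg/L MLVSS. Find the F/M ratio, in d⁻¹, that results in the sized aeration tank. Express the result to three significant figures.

Steady-state biomass mass balance: V·X·(1 + k_d·θ_c) = Y·Q·(S₀ − S)·θ_c, so V = 0.554 × 14200 × (620 − 16.8) × 16.0 / [3660 × (1 + 0.100 × 16.0)] = 7.59×10^7 / 9516 = 7979 m³.
F/M = applied load / biomass = Q·S₀/(V·X) = 14200 × 620 / (7979 × 3660) = 0.3015 d⁻¹.

F/M ≈ 0.301 d⁻¹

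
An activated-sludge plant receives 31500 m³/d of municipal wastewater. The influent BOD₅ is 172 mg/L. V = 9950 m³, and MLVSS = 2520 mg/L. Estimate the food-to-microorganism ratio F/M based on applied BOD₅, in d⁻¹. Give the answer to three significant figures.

F/M ≈ 0.216 d⁻¹

F/M = Q·S₀ / (V·X) = 31500 × 172 / (9950 × 2520) = 0.2161 g BOD₅·(g VSS·d)⁻¹.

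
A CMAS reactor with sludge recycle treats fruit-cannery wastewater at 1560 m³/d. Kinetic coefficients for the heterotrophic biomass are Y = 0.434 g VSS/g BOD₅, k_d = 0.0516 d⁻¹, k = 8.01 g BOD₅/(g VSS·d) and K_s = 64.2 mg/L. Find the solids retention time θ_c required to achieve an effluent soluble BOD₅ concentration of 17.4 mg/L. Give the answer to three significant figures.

θ_c ≈ 1.45 d

At the target effluent, Y k S/(K_s+S) = 0.434×8.01×17.4/81.60 = 0.7413 d⁻¹.
1/θ_c = 0.7413 − 0.0516 = 0.6897 d⁻¹, so θ_c = 1.450 d.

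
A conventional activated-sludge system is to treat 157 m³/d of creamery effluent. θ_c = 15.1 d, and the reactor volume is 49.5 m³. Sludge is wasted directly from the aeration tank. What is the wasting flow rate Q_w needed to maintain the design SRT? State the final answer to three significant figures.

With mixed-liquor wasting, θ_c = V/Q_w, so Q_w = V/θ_c = 49.50/15.1 = 3.278 m³/d.

Q_w ≈ 3.28 m³/d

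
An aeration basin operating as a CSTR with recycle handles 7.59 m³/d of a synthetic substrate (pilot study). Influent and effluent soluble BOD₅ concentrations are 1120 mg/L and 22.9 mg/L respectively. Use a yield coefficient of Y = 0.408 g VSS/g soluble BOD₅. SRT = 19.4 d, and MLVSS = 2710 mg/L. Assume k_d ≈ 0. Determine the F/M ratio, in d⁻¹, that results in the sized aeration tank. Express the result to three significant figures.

Biomass mass balance (decay neglected): V·X = Y·Q·(S₀ − S)·θ_c, so V = 0.408 × 7.59 × (1120 − 22.9) × 19.4 / 2710 = 24.32 m³.
F/M = Q·S₀ / (V·X) = 7.59 × 1120 / (24.32 × 2710) = 0.1290 g soluble BOD₅·(g VSS·d)⁻¹.

F/M ≈ 0.129 d⁻¹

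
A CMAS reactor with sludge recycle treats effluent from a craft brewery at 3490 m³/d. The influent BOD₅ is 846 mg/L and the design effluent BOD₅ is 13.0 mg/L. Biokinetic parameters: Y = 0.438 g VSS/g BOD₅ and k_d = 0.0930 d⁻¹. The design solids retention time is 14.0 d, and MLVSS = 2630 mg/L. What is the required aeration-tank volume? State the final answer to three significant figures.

V ≈ 2940 m³

Rearranging the biomass balance for a CMAS with decay, V = Y·Q·ΔS·θ_c / [X·(1+k_d θ_c)] = 0.438 × 3490 × (846 − 13.0) × 14.0 / [2630 × (1 + 0.0930 × 14.0)] = 1.78×10^7 / 6054 = 2944 m³.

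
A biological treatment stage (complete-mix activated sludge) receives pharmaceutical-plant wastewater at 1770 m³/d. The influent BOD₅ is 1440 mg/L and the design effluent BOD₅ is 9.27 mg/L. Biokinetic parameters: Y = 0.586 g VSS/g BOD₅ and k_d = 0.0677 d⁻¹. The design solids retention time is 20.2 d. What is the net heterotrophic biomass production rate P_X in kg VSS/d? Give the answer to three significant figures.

Correct the yield for decay: Y_obs = Y/(1 + k_d θ_c) = 0.586 / (1 + 0.0677 × 20.2) = 0.586 / 2.368 = 0.2475.
Substrate removed = Q·(S₀ − S) = 1770 m³/d × (1440 − 9.27) g/m³ = 2.53×10^6 g/d = 2532 kg/d.
Biomass produced: P_X = Y_obs·Q·ΔS = 0.2475 × 2532 ≈ 626.8 kg VSS/d.

P_X ≈ 627 kg VSS/d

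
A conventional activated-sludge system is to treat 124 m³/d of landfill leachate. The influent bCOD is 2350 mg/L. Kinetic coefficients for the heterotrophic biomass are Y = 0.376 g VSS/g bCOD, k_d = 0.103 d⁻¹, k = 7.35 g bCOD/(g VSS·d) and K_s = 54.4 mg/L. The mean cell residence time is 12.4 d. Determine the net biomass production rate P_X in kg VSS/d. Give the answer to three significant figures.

Effluent substrate depends only on kinetics and SRT: S = K_s(1 + k_d θ_c) / [θ_c(Yk − k_d) − 1] = 54.4 × (1 + 0.103 × 12.4) / [12.4 × (0.376 × 7.35 − 0.103) − 1] = 123.9 / 31.99 = 3.872 mg/L.
Observed yield with endogenous decay: Y_obs = Y / (1 + k_d·θ_c) = 0.376 / (1 + 0.103 × 12.4) = 0.376 / 2.277 = 0.1651 g VSS/g bCOD.
Q·(S₀ − S) = 124 × (2350 − 3.87) × 10⁻³ = 290.9 kg/d removed.
Net biomass production P_X = Y_obs × Q·(S₀ − S) = 0.1651 × 290.9 = 48.04 kg VSS/d.

P_X ≈ 48.0 kg VSS/d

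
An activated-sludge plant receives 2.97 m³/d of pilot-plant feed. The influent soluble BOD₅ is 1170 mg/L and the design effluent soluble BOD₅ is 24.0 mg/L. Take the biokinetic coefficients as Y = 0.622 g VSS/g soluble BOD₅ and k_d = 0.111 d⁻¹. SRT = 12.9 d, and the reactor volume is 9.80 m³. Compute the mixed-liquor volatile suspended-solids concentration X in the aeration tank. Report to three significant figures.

X ≈ 1150 mg/L

Solving the biomass balance for X: X = Y Q (S₀−S) θ_c / [V (1+k_d θ_c)] = 0.622 × 2.97 × (1170 − 24.0) × 12.9 / [9.80 × (1 + 0.111 × 12.9)] = 1146 mg/L.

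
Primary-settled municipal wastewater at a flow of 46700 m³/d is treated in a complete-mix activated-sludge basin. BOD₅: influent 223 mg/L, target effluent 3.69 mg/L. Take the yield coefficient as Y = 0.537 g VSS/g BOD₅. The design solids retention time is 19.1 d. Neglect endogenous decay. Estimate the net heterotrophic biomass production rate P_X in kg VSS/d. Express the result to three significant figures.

No decay correction is needed, so Y_obs = Y = 0.537.
ΔS = 223 − 3.69 = 219.3 mg/L, so the substrate removal rate is 46700 × 219.3/1000 = 10242 kg BOD₅/d.
Biomass produced: P_X = Y_obs·Q·ΔS = 0.5370 × 10242 ≈ 5500 kg VSS/d.

P_X ≈ 5500 kg VSS/d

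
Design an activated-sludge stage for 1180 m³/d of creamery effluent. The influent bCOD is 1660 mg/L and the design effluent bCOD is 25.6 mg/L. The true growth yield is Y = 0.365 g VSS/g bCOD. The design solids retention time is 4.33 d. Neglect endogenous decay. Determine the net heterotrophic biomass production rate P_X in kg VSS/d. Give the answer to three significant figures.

P_X ≈ 704 kg VSS/d

Since k_d ≈ 0, Y_obs = Y = 0.365 g VSS/g bCOD.
Mass of bCOD removed per day: Q(S₀ − S) = 1180 × 1634 g/m³ = 1929 kg/d.
P_X = Y_obs · Q(S₀ − S) = 0.3650 × 1929 = 703.9 kg VSS/d.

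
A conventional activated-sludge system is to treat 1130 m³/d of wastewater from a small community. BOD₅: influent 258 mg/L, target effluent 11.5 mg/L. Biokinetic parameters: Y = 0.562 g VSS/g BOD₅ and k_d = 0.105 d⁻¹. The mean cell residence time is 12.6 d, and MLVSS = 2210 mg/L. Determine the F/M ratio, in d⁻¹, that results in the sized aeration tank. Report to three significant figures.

F/M ≈ 0.343 d⁻¹

Rearranging the biomass balance for a CMAS with decay, V = Y·Q·ΔS·θ_c / [X·(1+k_d θ_c)] = 0.562 × 1130 × (258 − 11.5) × 12.6 / [2210 × (1 + 0.105 × 12.6)] = 1.97×10^6 / 5134 = 384.2 m³.
F/M = Q·S₀ / (V·X) = 1130 × 258 / (384.2 × 2210) = 0.3434 g BOD₅·(g VSS·d)⁻¹.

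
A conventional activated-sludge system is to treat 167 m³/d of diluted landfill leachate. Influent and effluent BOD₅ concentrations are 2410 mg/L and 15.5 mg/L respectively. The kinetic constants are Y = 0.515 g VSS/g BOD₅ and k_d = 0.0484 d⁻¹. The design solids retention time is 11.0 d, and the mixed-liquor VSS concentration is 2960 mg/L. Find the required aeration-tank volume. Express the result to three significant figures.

Rearranging the biomass balance for a CMAS with decay, V = Y·Q·ΔS·θ_c / [X·(1+k_d θ_c)] = 0.515 × 167 × (2410 − 15.5) × 11.0 / [2960 × (1 + 0.0484 × 11.0)] = 2.27×10^6 / 4536 = 499.4 m³.

V ≈ 499 m³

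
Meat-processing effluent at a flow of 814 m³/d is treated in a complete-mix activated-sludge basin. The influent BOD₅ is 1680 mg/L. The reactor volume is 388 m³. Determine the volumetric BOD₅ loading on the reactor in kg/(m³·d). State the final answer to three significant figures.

L_v ≈ 3.52 kg BOD₅/(m³·d)

Applied BOD₅ load per unit volume = Q·S₀/V = (814 × 1680/1000)/388.0 = 3.525 kg BOD₅·m⁻³·d⁻¹.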